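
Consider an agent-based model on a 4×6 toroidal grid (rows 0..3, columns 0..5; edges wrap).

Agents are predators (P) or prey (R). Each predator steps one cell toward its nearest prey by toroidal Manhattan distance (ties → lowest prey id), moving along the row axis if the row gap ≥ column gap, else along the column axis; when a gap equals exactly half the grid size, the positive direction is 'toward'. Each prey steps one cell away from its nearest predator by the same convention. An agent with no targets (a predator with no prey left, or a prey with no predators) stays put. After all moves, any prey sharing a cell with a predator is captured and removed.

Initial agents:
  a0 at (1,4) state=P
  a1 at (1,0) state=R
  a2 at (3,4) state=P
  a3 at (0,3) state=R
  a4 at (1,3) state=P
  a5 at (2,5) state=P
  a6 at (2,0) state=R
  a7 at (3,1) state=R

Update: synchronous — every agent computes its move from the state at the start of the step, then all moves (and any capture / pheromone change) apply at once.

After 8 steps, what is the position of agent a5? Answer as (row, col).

t=1: a0@(1,5):P a1@(1,1):R a2@(0,4):P a3@(3,3):R a4@(0,3):P a5@(2,0):P a6@(2,1):R a7@(3,0):R
t=2: a0@(1,0):P a1@(1,2):R a2@(3,4):P a3@(2,3):R a4@(3,3):P a5@(2,1):P a6@(2,2):R a7@(0,0):R
t=3: a0@(0,0):P a1@(1,3):R a2@(2,4):P a3@(1,3):R a4@(2,3):P a5@(2,2):P a7@(3,0):R
t=4: a0@(3,0):P a1@(0,3):R a2@(1,4):P a3@(0,3):R a4@(1,3):P a5@(1,2):P a7@(2,0):R
t=5: a0@(2,0):P a1@(3,3):R a2@(0,4):P a3@(3,3):R a4@(0,3):P a5@(0,2):P a7@(1,0):R
t=6: a0@(1,0):P a1@(2,3):R a2@(3,4):P a3@(2,3):R a4@(3,3):P a5@(3,2):P a7@(0,0):R
t=7: a0@(0,0):P a1@(1,3):R a2@(2,4):P a3@(1,3):R a4@(2,3):P a5@(2,2):P a7@(3,0):R
t=8: a0@(3,0):P a1@(0,3):R a2@(1,4):P a3@(0,3):R a4@(1,3):P a5@(1,2):P a7@(2,0):R

(1, 2)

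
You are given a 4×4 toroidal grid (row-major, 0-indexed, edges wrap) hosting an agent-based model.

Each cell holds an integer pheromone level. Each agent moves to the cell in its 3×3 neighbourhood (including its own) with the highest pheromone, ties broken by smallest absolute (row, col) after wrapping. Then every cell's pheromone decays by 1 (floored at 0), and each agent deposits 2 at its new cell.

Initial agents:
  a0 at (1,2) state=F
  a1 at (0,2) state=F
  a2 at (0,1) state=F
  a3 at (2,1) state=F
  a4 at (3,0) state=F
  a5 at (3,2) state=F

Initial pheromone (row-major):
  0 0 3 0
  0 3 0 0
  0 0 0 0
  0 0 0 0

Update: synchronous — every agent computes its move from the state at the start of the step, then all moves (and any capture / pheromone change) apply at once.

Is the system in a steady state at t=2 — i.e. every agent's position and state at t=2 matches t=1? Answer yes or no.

t=1: a0@(0,2) a1@(0,2) a2@(0,2) a3@(1,1) a4@(0,0) a5@(0,2) | pheromone: 2 0 10 0 / 0 4 0 0 / 0 0 0 0 / 0 0 0 0
t=2: a0@(0,2) a1@(0,2) a2@(0,2) a3@(0,2) a4@(1,1) a5@(0,2) | pheromone: 1 0 19 0 / 0 5 0 0 / 0 0 0 0 / 0 0 0 0

no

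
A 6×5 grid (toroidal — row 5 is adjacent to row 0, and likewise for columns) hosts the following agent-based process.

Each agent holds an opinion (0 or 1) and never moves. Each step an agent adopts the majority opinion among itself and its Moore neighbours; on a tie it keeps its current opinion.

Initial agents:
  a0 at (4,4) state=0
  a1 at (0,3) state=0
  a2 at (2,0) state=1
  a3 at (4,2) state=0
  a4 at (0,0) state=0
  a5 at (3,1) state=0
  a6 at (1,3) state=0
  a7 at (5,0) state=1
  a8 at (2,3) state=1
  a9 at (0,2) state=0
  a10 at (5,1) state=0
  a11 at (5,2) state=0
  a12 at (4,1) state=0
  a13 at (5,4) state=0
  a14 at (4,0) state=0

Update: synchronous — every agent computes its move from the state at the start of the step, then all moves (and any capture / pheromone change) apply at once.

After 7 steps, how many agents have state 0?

13

t=1: a0@(4,4):0 a1@(0,3):0 a2@(2,0):1 a3@(4,2):0 a4@(0,0):0 a5@(3,1):0 a6@(1,3):0 a7@(5,0):0 a8@(2,3):1 a9@(0,2):0 a10@(5,1):0 a11@(5,2):0 a12@(4,1):0 a13@(5,4):0 a14@(4,0):0
t=2: (unchanged — steady state)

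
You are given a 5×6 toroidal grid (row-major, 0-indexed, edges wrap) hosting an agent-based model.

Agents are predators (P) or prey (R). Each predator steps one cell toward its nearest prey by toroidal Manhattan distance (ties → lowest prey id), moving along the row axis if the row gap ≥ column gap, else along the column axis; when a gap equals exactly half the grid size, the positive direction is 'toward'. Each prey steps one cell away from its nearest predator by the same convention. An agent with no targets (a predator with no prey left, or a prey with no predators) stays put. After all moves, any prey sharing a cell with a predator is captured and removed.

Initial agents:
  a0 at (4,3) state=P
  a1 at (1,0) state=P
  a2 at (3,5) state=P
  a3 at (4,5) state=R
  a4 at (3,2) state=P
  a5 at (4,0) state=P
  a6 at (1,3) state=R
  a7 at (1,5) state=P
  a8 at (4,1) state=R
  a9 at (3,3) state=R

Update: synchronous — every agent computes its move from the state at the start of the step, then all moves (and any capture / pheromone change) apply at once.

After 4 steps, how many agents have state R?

t=1: a0@(3,3):P a1@(0,0):P a2@(4,5):P a4@(3,3):P a5@(4,5):P a6@(2,3):R a7@(0,5):P a8@(4,2):R a9@(2,3):R
t=2: a0@(2,3):P a1@(0,1):P a2@(4,0):P a4@(2,3):P a5@(4,0):P a6@(1,3):R a7@(1,5):P a8@(0,2):R a9@(1,3):R
t=3: a0@(1,3):P a1@(0,2):P a2@(4,1):P a4@(1,3):P a5@(4,1):P a6@(0,3):R a7@(1,4):P a8@(0,3):R a9@(0,3):R
t=4: a0@(0,3):P a1@(0,3):P a2@(4,2):P a4@(0,3):P a5@(4,2):P a6@(4,3):R a7@(0,4):P a8@(4,3):R a9@(4,3):R

3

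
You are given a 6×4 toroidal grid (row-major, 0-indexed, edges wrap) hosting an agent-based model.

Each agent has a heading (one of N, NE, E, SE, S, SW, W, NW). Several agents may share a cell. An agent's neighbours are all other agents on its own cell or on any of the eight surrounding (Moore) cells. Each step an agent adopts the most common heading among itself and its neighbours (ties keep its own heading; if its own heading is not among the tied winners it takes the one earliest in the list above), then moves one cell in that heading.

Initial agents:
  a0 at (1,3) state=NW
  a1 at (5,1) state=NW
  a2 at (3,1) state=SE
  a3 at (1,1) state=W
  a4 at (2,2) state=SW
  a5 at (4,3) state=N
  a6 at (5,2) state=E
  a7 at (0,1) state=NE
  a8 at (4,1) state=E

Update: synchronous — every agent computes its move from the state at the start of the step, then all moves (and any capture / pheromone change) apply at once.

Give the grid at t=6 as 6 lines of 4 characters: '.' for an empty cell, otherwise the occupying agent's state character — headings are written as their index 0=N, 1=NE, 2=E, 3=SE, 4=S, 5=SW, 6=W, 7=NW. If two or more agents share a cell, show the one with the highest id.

t=1: a0@(0,2):NW a1@(5,2):E a2@(4,2):SE a3@(1,0):W a4@(3,1):SW a5@(3,3):N a6@(5,3):E a7@(5,2):NE a8@(4,2):E
t=2: a0@(0,3):E a1@(5,3):E a2@(4,3):E a3@(1,3):W a4@(4,0):SW a5@(2,3):N a6@(5,0):E a7@(5,3):E a8@(4,3):E
t=3: a0@(0,0):E a1@(5,0):E a2@(4,0):E a3@(1,2):W a4@(4,1):E a5@(1,3):N a6@(5,1):E a7@(5,0):E a8@(4,0):E
t=4: a0@(0,1):E a1@(5,1):E a2@(4,1):E a3@(1,1):W a4@(4,2):E a5@(0,3):N a6@(5,2):E a7@(5,1):E a8@(4,1):E
t=5: a0@(0,2):E a1@(5,2):E a2@(4,2):E a3@(1,0):W a4@(4,3):E a5@(5,3):N a6@(5,3):E a7@(5,2):E a8@(4,2):E
t=6: a0@(0,3):E a1@(5,3):E a2@(4,3):E a3@(1,3):W a4@(4,0):E a5@(5,0):E a6@(5,0):E a7@(5,3):E a8@(4,3):E

...2
...6
....
....
2..2
2..2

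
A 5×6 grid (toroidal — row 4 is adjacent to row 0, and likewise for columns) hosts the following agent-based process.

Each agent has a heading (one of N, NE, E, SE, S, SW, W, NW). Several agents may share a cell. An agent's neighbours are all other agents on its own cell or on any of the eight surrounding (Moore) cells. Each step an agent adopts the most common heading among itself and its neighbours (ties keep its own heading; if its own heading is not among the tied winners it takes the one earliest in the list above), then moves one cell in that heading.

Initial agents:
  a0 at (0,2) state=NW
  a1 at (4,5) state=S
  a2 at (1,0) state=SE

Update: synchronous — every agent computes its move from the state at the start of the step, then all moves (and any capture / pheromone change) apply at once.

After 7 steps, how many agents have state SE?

1

t=1: a0@(4,1):NW a1@(0,5):S a2@(2,1):SE
t=2: a0@(3,0):NW a1@(1,5):S a2@(3,2):SE
t=3: a0@(2,5):NW a1@(2,5):S a2@(4,3):SE
t=4: a0@(1,4):NW a1@(3,5):S a2@(0,4):SE
t=5: a0@(0,3):NW a1@(4,5):S a2@(1,5):SE
t=6: a0@(4,2):NW a1@(0,5):S a2@(2,0):SE
t=7: a0@(3,1):NW a1@(1,5):S a2@(3,1):SE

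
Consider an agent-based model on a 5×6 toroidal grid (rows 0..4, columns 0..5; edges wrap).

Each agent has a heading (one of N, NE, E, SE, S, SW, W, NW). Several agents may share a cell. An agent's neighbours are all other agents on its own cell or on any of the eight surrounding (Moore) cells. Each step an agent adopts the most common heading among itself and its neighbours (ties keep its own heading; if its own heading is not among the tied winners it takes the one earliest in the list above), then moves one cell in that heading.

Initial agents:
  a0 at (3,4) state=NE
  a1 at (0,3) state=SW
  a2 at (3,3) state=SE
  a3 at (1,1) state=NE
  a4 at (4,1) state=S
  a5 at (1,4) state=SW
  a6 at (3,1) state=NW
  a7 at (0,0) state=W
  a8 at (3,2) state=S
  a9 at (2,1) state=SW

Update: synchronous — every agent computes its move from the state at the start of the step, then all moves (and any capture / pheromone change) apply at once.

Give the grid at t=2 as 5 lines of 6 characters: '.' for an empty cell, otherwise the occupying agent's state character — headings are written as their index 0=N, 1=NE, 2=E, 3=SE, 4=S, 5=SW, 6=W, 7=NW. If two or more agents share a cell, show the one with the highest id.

t=1: a0@(2,5):NE a1@(1,2):SW a2@(4,4):SE a3@(0,2):NE a4@(0,1):S a5@(2,3):SW a6@(4,1):S a7@(0,5):W a8@(4,2):S a9@(3,0):SW
t=2: a0@(1,0):NE a1@(2,1):SW a2@(0,5):SE a3@(1,2):S a4@(1,1):S a5@(3,2):SW a6@(0,1):S a7@(0,4):W a8@(0,2):S a9@(4,5):SW

.44.63
144...
.5....
..5...
.....5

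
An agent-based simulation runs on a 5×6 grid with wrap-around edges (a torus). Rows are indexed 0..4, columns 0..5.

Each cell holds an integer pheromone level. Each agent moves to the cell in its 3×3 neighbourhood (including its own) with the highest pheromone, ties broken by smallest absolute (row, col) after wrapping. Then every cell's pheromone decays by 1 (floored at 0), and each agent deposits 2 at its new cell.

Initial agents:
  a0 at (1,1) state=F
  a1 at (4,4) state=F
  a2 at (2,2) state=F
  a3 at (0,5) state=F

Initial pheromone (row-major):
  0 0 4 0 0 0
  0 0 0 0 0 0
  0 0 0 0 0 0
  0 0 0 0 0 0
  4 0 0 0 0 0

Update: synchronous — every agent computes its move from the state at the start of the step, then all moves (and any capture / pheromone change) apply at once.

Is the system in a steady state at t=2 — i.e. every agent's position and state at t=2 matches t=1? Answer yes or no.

t=1: a0@(0,2) a1@(0,3) a2@(1,1) a3@(4,0) | pheromone: 0 0 5 2 0 0 / 0 2 0 0 0 0 / 0 0 0 0 0 0 / 0 0 0 0 0 0 / 5 0 0 0 0 0
t=2: a0@(0,2) a1@(0,2) a2@(0,2) a3@(4,0) | pheromone: 0 0 10 1 0 0 / 0 1 0 0 0 0 / 0 0 0 0 0 0 / 0 0 0 0 0 0 / 6 0 0 0 0 0

no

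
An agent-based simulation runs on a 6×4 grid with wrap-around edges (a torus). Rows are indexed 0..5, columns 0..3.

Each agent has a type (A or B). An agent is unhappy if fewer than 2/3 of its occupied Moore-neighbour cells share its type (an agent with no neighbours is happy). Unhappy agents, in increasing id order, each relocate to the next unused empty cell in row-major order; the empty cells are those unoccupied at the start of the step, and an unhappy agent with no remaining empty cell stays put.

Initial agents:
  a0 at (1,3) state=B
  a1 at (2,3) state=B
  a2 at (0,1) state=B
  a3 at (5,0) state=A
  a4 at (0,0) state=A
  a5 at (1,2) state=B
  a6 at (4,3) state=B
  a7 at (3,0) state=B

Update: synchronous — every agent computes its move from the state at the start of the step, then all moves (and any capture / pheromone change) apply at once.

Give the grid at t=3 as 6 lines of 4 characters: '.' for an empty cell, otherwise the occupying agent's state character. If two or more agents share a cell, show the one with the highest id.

t=1: a0@(1,3):B a1@(2,3):B a2@(0,2):B a3@(0,3):A a4@(1,0):A a5@(1,2):B a6@(1,1):B a7@(3,0):B
t=2: a0@(0,0):B a1@(2,3):B a2@(0,2):B a3@(0,1):A a4@(2,0):A a5@(1,2):B a6@(1,1):B a7@(3,0):B
t=3: a0@(0,3):B a1@(2,3):B a2@(0,2):B a3@(1,0):A a4@(1,3):A a5@(1,2):B a6@(2,1):B a7@(2,2):B

..BB
A.BA
.BBB
....
....
....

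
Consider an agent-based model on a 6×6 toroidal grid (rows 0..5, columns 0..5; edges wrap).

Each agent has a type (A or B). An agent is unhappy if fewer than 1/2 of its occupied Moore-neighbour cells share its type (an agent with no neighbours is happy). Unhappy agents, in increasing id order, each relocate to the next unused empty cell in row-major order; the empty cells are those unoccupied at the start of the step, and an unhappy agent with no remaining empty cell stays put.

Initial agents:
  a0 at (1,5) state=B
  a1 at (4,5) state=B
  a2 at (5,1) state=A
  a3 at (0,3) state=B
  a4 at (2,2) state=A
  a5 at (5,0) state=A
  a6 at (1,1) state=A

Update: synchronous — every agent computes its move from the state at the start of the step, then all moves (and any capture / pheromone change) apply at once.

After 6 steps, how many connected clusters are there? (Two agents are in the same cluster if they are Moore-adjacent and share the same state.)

5

t=1: a0@(1,5):B a1@(0,0):B a2@(5,1):A a3@(0,3):B a4@(2,2):A a5@(5,0):A a6@(1,1):A
t=2: a0@(1,5):B a1@(0,1):B a2@(5,1):A a3@(0,3):B a4@(2,2):A a5@(5,0):A a6@(1,1):A
t=3: a0@(1,5):B a1@(0,0):B a2@(5,1):A a3@(0,3):B a4@(2,2):A a5@(5,0):A a6@(1,1):A
t=4: a0@(1,5):B a1@(0,1):B a2@(5,1):A a3@(0,3):B a4@(2,2):A a5@(5,0):A a6@(1,1):A
t=5: a0@(1,5):B a1@(0,0):B a2@(5,1):A a3@(0,3):B a4@(2,2):A a5@(5,0):A a6@(1,1):A
t=6: a0@(1,5):B a1@(0,1):B a2@(5,1):A a3@(0,3):B a4@(2,2):A a5@(5,0):A a6@(1,1):A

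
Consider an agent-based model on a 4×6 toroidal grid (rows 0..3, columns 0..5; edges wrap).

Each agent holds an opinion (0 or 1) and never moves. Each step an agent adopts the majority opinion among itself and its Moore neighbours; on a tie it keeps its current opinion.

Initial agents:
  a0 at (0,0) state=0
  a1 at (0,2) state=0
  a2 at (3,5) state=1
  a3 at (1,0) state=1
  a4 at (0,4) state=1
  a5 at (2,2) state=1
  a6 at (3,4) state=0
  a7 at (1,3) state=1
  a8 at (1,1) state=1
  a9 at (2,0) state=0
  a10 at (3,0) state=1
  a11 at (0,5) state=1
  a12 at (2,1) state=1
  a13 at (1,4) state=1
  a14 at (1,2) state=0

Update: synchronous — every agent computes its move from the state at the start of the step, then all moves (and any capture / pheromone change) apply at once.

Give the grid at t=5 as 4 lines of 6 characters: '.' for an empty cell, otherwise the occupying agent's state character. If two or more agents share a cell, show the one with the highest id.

t=1: a0@(0,0):1 a1@(0,2):0 a2@(3,5):1 a3@(1,0):1 a4@(0,4):1 a5@(2,2):1 a6@(3,4):1 a7@(1,3):1 a8@(1,1):1 a9@(2,0):1 a10@(3,0):1 a11@(0,5):1 a12@(2,1):1 a13@(1,4):1 a14@(1,2):1
t=2: a0@(0,0):1 a1@(0,2):1 a2@(3,5):1 a3@(1,0):1 a4@(0,4):1 a5@(2,2):1 a6@(3,4):1 a7@(1,3):1 a8@(1,1):1 a9@(2,0):1 a10@(3,0):1 a11@(0,5):1 a12@(2,1):1 a13@(1,4):1 a14@(1,2):1
t=3: (unchanged — steady state)

1.1.11
11111.
111...
1...11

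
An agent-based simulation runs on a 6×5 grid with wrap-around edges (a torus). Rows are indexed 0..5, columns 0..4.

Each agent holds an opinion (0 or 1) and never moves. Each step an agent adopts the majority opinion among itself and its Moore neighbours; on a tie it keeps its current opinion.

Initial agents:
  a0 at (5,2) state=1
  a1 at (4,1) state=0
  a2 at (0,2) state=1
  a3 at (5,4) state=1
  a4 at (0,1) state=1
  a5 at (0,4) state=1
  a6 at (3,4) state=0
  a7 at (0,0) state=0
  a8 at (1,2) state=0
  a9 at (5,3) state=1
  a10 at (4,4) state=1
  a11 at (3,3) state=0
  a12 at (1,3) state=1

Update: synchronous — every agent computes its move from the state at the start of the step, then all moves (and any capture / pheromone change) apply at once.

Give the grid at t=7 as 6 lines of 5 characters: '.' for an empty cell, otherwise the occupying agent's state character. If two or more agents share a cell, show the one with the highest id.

t=1: a0@(5,2):1 a1@(4,1):0 a2@(0,2):1 a3@(5,4):1 a4@(0,1):1 a5@(0,4):1 a6@(3,4):0 a7@(0,0):1 a8@(1,2):1 a9@(5,3):1 a10@(4,4):1 a11@(3,3):0 a12@(1,3):1
t=2: (unchanged — steady state)

111.1
..11.
.....
...00
.0..1
..111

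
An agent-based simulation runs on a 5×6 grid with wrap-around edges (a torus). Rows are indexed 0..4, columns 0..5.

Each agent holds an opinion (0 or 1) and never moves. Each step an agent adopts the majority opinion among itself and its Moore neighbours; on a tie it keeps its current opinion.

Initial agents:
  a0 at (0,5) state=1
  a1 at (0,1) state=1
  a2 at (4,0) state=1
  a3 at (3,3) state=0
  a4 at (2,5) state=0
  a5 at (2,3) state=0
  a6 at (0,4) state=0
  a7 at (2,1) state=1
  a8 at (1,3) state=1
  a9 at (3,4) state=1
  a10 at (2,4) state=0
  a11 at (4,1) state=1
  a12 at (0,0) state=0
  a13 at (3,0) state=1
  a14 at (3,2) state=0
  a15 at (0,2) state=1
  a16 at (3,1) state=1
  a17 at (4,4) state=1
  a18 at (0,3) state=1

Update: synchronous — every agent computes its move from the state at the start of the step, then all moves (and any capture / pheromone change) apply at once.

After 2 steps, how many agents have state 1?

13

t=1: a0@(0,5):1 a1@(0,1):1 a2@(4,0):1 a3@(3,3):0 a4@(2,5):0 a5@(2,3):0 a6@(0,4):1 a7@(2,1):1 a8@(1,3):1 a9@(3,4):0 a10@(2,4):0 a11@(4,1):1 a12@(0,0):1 a13@(3,0):1 a14@(3,2):0 a15@(0,2):1 a16@(3,1):1 a17@(4,4):1 a18@(0,3):1
t=2: (unchanged — steady state)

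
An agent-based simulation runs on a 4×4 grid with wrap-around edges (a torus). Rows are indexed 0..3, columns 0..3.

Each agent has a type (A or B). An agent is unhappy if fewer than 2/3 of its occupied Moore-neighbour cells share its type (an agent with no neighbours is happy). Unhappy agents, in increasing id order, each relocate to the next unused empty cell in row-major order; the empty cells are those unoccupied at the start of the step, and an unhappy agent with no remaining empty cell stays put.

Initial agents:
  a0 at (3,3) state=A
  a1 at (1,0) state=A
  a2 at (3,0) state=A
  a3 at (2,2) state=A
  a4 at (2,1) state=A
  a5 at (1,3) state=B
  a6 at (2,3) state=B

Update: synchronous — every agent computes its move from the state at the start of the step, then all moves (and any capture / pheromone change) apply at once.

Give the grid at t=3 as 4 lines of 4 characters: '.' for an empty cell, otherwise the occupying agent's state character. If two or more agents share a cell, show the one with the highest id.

t=1: a0@(3,3):A a1@(0,0):A a2@(3,0):A a3@(0,1):A a4@(2,1):A a5@(0,2):B a6@(0,3):B
t=2: a0@(1,0):A a1@(0,0):A a2@(3,0):A a3@(0,1):A a4@(2,1):A a5@(1,1):B a6@(1,2):B
t=3: a0@(1,0):A a1@(0,0):A a2@(3,0):A a3@(0,2):A a4@(0,3):A a5@(1,3):B a6@(2,0):B

A.AA
A..B
B...
A...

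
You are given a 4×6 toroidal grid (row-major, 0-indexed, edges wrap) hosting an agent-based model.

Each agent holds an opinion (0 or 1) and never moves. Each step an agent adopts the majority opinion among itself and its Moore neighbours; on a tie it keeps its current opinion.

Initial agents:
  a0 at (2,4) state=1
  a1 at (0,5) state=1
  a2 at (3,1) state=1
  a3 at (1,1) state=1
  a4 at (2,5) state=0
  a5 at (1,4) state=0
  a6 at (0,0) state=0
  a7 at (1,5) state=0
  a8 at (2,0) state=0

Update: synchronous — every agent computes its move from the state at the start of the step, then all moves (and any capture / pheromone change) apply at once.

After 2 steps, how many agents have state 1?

t=1: a0@(2,4):0 a1@(0,5):0 a2@(3,1):0 a3@(1,1):0 a4@(2,5):0 a5@(1,4):0 a6@(0,0):1 a7@(1,5):0 a8@(2,0):0
t=2: a0@(2,4):0 a1@(0,5):0 a2@(3,1):0 a3@(1,1):0 a4@(2,5):0 a5@(1,4):0 a6@(0,0):0 a7@(1,5):0 a8@(2,0):0

0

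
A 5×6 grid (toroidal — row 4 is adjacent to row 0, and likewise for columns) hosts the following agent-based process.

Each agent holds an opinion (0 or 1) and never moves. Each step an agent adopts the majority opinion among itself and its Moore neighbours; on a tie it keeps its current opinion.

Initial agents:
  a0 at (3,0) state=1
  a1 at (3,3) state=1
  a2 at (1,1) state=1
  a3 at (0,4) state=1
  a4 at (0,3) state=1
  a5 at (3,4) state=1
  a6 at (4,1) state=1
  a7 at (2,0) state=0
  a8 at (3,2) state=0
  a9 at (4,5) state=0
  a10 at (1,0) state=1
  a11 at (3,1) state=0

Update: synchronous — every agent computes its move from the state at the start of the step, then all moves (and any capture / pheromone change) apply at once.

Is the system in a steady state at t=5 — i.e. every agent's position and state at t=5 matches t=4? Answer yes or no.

yes

t=1: a0@(3,0):0 a1@(3,3):1 a2@(1,1):1 a3@(0,4):1 a4@(0,3):1 a5@(3,4):1 a6@(4,1):1 a7@(2,0):1 a8@(3,2):0 a9@(4,5):1 a10@(1,0):1 a11@(3,1):0
t=2: a0@(3,0):1 a1@(3,3):1 a2@(1,1):1 a3@(0,4):1 a4@(0,3):1 a5@(3,4):1 a6@(4,1):0 a7@(2,0):1 a8@(3,2):0 a9@(4,5):1 a10@(1,0):1 a11@(3,1):0
t=3: (unchanged — steady state)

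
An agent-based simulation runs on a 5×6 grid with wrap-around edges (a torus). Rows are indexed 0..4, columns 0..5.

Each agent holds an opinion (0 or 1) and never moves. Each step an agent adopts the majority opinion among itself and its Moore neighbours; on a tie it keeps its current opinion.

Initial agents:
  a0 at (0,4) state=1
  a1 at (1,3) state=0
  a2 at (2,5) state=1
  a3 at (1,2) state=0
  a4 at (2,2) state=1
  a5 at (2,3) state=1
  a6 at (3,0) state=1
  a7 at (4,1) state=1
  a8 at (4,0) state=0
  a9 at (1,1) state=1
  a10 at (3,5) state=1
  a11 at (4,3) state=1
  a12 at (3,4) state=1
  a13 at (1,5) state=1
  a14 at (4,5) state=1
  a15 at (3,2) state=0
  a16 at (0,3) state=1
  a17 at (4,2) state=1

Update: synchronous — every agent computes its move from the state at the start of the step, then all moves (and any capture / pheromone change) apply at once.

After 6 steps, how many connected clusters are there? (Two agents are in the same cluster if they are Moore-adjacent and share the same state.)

t=1: a0@(0,4):1 a1@(1,3):1 a2@(2,5):1 a3@(1,2):1 a4@(2,2):1 a5@(2,3):1 a6@(3,0):1 a7@(4,1):1 a8@(4,0):1 a9@(1,1):1 a10@(3,5):1 a11@(4,3):1 a12@(3,4):1 a13@(1,5):1 a14@(4,5):1 a15@(3,2):1 a16@(0,3):1 a17@(4,2):1
t=2: (unchanged — steady state)

1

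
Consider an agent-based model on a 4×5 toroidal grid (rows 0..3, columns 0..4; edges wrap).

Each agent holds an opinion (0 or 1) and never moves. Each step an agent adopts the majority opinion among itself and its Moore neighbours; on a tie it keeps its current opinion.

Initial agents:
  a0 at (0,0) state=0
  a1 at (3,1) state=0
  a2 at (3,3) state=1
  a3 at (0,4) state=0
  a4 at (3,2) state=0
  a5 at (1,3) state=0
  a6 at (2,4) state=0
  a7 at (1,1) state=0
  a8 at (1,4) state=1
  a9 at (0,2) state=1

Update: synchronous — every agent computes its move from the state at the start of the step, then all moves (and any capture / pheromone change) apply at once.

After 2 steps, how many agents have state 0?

10

t=1: a0@(0,0):0 a1@(3,1):0 a2@(3,3):0 a3@(0,4):0 a4@(3,2):0 a5@(1,3):0 a6@(2,4):0 a7@(1,1):0 a8@(1,4):0 a9@(0,2):0
t=2: (unchanged — steady state)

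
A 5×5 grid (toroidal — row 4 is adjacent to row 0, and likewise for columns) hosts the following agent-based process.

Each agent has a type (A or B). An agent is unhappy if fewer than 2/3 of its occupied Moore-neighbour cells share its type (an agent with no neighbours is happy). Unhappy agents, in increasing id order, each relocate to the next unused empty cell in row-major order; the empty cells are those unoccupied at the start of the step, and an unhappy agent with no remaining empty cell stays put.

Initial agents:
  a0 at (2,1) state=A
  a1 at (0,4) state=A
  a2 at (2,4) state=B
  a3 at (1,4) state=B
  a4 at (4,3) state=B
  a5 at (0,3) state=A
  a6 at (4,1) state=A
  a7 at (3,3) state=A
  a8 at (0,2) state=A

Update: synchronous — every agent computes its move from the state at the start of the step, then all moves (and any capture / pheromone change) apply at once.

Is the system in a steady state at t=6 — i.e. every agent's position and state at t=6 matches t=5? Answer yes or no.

t=1: a0@(2,1):A a1@(0,0):A a2@(0,1):B a3@(1,0):B a4@(1,1):B a5@(1,2):A a6@(4,1):A a7@(1,3):A a8@(0,2):A
t=2: a0@(0,3):A a1@(0,4):A a2@(1,4):B a3@(2,0):B a4@(2,2):B a5@(2,3):A a6@(4,1):A a7@(1,3):A a8@(2,4):A
t=3: a0@(0,3):A a1@(0,4):A a2@(0,0):B a3@(0,1):B a4@(0,2):B a5@(1,0):A a6@(4,1):A a7@(1,3):A a8@(1,1):A
t=4: a0@(0,3):A a1@(0,4):A a2@(1,2):B a3@(1,4):B a4@(2,0):B a5@(2,1):A a6@(2,2):A a7@(1,3):A a8@(2,3):A
t=5: a0@(0,0):A a1@(0,4):A a2@(0,1):B a3@(0,2):B a4@(1,0):B a5@(1,1):A a6@(2,2):A a7@(1,3):A a8@(2,4):A
t=6: a0@(0,3):A a1@(0,4):A a2@(1,2):B a3@(1,4):B a4@(2,0):B a5@(2,1):A a6@(2,2):A a7@(1,3):A a8@(2,3):A

no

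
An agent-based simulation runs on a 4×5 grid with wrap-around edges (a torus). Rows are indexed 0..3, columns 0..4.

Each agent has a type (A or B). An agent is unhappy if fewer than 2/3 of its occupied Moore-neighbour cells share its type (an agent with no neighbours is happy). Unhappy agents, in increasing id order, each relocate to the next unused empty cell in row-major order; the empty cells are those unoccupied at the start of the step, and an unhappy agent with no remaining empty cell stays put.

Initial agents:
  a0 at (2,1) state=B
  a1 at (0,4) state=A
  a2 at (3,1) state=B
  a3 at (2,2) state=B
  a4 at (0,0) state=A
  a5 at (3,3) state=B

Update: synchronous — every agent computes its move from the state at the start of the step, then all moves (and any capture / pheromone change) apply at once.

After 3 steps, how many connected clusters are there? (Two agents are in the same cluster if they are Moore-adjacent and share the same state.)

t=1: a0@(2,1):B a1@(0,1):A a2@(3,1):B a3@(2,2):B a4@(0,2):A a5@(0,3):B
t=2: a0@(2,1):B a1@(0,0):A a2@(0,4):B a3@(2,2):B a4@(1,0):A a5@(1,1):B
t=3: a0@(2,1):B a1@(0,1):A a2@(0,2):B a3@(2,2):B a4@(0,3):A a5@(1,2):B

3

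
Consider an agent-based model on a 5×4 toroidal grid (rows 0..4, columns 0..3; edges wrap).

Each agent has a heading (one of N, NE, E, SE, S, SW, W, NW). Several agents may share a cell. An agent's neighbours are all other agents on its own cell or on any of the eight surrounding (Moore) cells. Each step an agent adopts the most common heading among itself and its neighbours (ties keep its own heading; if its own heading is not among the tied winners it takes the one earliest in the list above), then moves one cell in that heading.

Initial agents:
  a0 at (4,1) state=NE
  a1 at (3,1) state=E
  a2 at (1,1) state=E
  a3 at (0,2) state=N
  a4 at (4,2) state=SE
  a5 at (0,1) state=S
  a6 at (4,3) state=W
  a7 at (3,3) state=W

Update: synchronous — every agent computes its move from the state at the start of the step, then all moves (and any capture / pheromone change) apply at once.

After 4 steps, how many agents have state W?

t=1: a0@(3,2):NE a1@(3,2):E a2@(1,2):E a3@(4,2):N a4@(4,1):W a5@(1,1):S a6@(4,2):W a7@(3,2):W
t=2: a0@(3,1):W a1@(3,1):W a2@(1,3):E a3@(4,1):W a4@(4,0):W a5@(2,1):S a6@(4,1):W a7@(3,1):W
t=3: a0@(3,0):W a1@(3,0):W a2@(1,0):E a3@(4,0):W a4@(4,3):W a5@(2,0):W a6@(4,0):W a7@(3,0):W
t=4: a0@(3,3):W a1@(3,3):W a2@(1,1):E a3@(4,3):W a4@(4,2):W a5@(2,3):W a6@(4,3):W a7@(3,3):W

7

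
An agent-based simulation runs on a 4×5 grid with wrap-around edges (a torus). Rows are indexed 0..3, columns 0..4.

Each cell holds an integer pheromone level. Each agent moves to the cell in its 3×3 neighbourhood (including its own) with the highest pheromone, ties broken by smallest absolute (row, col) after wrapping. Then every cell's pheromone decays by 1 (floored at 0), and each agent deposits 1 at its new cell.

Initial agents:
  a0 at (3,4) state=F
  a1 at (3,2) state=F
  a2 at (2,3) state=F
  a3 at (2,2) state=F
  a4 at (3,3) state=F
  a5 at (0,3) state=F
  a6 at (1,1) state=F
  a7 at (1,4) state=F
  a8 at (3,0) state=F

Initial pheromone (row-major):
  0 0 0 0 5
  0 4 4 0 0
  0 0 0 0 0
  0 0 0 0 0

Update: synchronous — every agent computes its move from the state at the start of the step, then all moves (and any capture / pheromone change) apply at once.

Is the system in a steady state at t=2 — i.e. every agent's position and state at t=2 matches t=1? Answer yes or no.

no

t=1: a0@(0,4) a1@(0,1) a2@(1,2) a3@(1,1) a4@(0,4) a5@(0,4) a6@(1,1) a7@(0,4) a8@(0,4) | pheromone: 0 1 0 0 9 / 0 5 4 0 0 / 0 0 0 0 0 / 0 0 0 0 0
t=2: a0@(0,4) a1@(1,1) a2@(1,1) a3@(1,1) a4@(0,4) a5@(0,4) a6@(1,1) a7@(0,4) a8@(0,4) | pheromone: 0 0 0 0 13 / 0 8 3 0 0 / 0 0 0 0 0 / 0 0 0 0 0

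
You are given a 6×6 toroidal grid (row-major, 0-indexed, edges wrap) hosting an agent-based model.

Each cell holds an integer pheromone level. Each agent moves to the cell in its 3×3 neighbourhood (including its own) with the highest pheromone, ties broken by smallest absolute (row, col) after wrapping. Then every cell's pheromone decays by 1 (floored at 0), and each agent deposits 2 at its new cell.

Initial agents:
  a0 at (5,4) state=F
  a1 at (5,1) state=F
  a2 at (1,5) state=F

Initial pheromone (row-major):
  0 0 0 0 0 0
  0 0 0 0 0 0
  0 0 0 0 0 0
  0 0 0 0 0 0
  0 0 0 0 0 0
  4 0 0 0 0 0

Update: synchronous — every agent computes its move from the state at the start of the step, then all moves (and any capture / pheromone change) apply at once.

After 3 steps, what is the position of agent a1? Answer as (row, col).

t=1: a0@(0,3) a1@(5,0) a2@(0,0) | pheromone: 2 0 0 2 0 0 / 0 0 0 0 0 0 / 0 0 0 0 0 0 / 0 0 0 0 0 0 / 0 0 0 0 0 0 / 5 0 0 0 0 0
t=2: a0@(0,3) a1@(5,0) a2@(5,0) | pheromone: 1 0 0 3 0 0 / 0 0 0 0 0 0 / 0 0 0 0 0 0 / 0 0 0 0 0 0 / 0 0 0 0 0 0 / 8 0 0 0 0 0
t=3: a0@(0,3) a1@(5,0) a2@(5,0) | pheromone: 0 0 0 4 0 0 / 0 0 0 0 0 0 / 0 0 0 0 0 0 / 0 0 0 0 0 0 / 0 0 0 0 0 0 / 11 0 0 0 0 0

(5, 0)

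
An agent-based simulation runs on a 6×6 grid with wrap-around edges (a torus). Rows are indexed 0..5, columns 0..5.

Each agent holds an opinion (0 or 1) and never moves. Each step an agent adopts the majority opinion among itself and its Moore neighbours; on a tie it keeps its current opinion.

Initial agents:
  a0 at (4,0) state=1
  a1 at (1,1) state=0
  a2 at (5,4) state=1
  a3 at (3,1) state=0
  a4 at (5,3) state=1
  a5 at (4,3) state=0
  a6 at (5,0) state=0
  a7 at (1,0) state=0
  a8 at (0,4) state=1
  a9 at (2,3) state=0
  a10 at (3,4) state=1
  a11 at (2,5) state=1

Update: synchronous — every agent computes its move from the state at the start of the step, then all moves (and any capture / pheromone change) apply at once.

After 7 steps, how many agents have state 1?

t=1: a0@(4,0):0 a1@(1,1):0 a2@(5,4):1 a3@(3,1):0 a4@(5,3):1 a5@(4,3):1 a6@(5,0):0 a7@(1,0):0 a8@(0,4):1 a9@(2,3):0 a10@(3,4):1 a11@(2,5):1
t=2: (unchanged — steady state)

6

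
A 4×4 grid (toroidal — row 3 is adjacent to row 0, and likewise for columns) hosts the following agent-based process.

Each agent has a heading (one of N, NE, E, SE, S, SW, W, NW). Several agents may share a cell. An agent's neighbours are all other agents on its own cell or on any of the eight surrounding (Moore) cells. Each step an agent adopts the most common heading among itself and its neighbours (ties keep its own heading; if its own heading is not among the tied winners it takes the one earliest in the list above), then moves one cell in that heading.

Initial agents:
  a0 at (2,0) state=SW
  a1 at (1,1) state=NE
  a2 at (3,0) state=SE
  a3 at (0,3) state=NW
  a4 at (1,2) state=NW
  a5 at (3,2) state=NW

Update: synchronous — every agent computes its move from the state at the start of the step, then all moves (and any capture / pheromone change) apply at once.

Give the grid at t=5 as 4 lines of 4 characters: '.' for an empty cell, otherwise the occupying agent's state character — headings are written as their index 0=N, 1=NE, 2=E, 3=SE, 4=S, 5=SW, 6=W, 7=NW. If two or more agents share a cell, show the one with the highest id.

t=1: a0@(3,3):SW a1@(0,2):NE a2@(0,1):SE a3@(3,2):NW a4@(0,1):NW a5@(2,1):NW
t=2: a0@(0,2):SW a1@(3,1):NW a2@(3,0):NW a3@(2,1):NW a4@(3,0):NW a5@(1,0):NW
t=3: a0@(1,1):SW a1@(2,0):NW a2@(2,3):NW a3@(1,0):NW a4@(2,3):NW a5@(0,3):NW
t=4: a0@(0,0):NW a1@(1,3):NW a2@(1,2):NW a3@(0,3):NW a4@(1,2):NW a5@(3,2):NW
t=5: a0@(3,3):NW a1@(0,2):NW a2@(0,1):NW a3@(3,2):NW a4@(0,1):NW a5@(2,1):NW

.77.
....
.7..
..77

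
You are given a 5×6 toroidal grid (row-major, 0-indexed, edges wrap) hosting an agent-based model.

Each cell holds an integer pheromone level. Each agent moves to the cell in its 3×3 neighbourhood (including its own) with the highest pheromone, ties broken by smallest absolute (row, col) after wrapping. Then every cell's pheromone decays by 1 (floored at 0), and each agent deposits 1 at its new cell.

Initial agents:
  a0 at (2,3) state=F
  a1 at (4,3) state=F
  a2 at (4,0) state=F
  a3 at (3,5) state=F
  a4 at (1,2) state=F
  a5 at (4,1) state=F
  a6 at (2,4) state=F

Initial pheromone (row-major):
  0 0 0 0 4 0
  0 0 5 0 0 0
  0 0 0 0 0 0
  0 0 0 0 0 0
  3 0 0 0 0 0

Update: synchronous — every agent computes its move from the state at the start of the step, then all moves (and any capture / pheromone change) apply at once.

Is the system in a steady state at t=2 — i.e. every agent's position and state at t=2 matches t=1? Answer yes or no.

t=1: a0@(1,2) a1@(0,4) a2@(4,0) a3@(4,0) a4@(1,2) a5@(4,0) a6@(1,3) | pheromone: 0 0 0 0 4 0 / 0 0 6 1 0 0 / 0 0 0 0 0 0 / 0 0 0 0 0 0 / 5 0 0 0 0 0
t=2: a0@(1,2) a1@(0,4) a2@(4,0) a3@(4,0) a4@(1,2) a5@(4,0) a6@(1,2) | pheromone: 0 0 0 0 4 0 / 0 0 8 0 0 0 / 0 0 0 0 0 0 / 0 0 0 0 0 0 / 7 0 0 0 0 0

no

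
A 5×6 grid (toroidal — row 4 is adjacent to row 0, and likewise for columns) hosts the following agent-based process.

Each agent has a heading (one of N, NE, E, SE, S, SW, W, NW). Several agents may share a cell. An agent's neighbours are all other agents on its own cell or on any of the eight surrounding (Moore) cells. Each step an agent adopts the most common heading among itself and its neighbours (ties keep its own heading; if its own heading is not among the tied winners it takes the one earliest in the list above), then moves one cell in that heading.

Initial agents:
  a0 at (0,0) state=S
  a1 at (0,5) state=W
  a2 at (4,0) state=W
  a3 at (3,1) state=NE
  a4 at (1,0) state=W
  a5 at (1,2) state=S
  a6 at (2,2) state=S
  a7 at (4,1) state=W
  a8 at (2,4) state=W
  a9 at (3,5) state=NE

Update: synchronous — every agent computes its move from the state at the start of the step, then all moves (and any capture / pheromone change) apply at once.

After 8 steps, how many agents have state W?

10

t=1: a0@(0,5):W a1@(0,4):W a2@(4,5):W a3@(3,0):W a4@(1,5):W a5@(2,2):S a6@(3,2):S a7@(4,0):W a8@(2,3):W a9@(3,4):W
t=2: a0@(0,4):W a1@(0,3):W a2@(4,4):W a3@(3,5):W a4@(1,4):W a5@(3,2):S a6@(4,2):S a7@(4,5):W a8@(2,2):W a9@(3,3):W
t=3: a0@(0,3):W a1@(0,2):W a2@(4,3):W a3@(3,4):W a4@(1,3):W a5@(4,2):S a6@(0,2):S a7@(4,4):W a8@(2,1):W a9@(3,2):W
t=4: a0@(0,2):W a1@(0,1):W a2@(4,2):W a3@(3,3):W a4@(1,2):W a5@(4,1):W a6@(0,1):W a7@(4,3):W a8@(2,0):W a9@(3,1):W
t=5: a0@(0,1):W a1@(0,0):W a2@(4,1):W a3@(3,2):W a4@(1,1):W a5@(4,0):W a6@(0,0):W a7@(4,2):W a8@(2,5):W a9@(3,0):W
t=6: a0@(0,0):W a1@(0,5):W a2@(4,0):W a3@(3,1):W a4@(1,0):W a5@(4,5):W a6@(0,5):W a7@(4,1):W a8@(2,4):W a9@(3,5):W
t=7: a0@(0,5):W a1@(0,4):W a2@(4,5):W a3@(3,0):W a4@(1,5):W a5@(4,4):W a6@(0,4):W a7@(4,0):W a8@(2,3):W a9@(3,4):W
t=8: a0@(0,4):W a1@(0,3):W a2@(4,4):W a3@(3,5):W a4@(1,4):W a5@(4,3):W a6@(0,3):W a7@(4,5):W a8@(2,2):W a9@(3,3):W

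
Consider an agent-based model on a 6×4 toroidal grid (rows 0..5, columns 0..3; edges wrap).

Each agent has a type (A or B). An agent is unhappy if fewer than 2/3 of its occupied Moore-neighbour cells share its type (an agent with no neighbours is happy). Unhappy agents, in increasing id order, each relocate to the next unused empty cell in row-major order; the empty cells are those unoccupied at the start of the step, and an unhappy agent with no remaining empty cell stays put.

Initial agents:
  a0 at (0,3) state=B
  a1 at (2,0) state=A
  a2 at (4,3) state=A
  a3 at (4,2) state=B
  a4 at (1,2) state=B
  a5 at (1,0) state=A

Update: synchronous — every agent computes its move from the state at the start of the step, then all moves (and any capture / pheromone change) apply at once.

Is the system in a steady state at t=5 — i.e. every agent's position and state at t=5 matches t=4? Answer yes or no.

t=1: a0@(0,0):B a1@(2,0):A a2@(0,1):A a3@(0,2):B a4@(1,2):B a5@(1,1):A
t=2: a0@(0,3):B a1@(2,0):A a2@(1,0):A a3@(1,3):B a4@(2,1):B a5@(2,2):A
t=3: a0@(0,0):B a1@(0,1):A a2@(0,2):A a3@(1,1):B a4@(1,2):B a5@(2,3):A
t=4: a0@(0,3):B a1@(1,0):A a2@(1,3):A a3@(2,0):B a4@(2,1):B a5@(2,2):A
t=5: a0@(0,0):B a1@(0,1):A a2@(0,2):A a3@(1,1):B a4@(1,2):B a5@(2,3):A

no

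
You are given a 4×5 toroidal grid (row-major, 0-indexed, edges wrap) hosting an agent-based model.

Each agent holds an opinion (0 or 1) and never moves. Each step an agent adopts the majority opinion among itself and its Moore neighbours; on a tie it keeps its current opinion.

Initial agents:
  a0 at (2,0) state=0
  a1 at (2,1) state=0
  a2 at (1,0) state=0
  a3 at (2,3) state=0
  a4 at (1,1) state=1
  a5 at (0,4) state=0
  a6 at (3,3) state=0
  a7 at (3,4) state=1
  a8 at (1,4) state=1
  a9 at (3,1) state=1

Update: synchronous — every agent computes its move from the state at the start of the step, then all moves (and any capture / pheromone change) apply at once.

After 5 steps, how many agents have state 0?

t=1: a0@(2,0):1 a1@(2,1):0 a2@(1,0):0 a3@(2,3):0 a4@(1,1):0 a5@(0,4):0 a6@(3,3):0 a7@(3,4):0 a8@(1,4):0 a9@(3,1):0
t=2: a0@(2,0):0 a1@(2,1):0 a2@(1,0):0 a3@(2,3):0 a4@(1,1):0 a5@(0,4):0 a6@(3,3):0 a7@(3,4):0 a8@(1,4):0 a9@(3,1):0
t=3: (unchanged — steady state)

10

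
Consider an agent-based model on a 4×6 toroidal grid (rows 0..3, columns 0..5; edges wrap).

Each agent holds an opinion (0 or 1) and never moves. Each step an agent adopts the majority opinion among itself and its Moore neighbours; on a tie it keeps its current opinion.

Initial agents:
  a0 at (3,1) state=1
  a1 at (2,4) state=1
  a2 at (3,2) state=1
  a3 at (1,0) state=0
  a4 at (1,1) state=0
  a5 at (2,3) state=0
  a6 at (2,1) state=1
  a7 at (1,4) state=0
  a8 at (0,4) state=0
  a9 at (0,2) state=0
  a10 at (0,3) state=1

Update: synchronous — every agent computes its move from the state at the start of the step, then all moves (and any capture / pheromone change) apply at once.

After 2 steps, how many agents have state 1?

4

t=1: a0@(3,1):1 a1@(2,4):0 a2@(3,2):1 a3@(1,0):0 a4@(1,1):0 a5@(2,3):0 a6@(2,1):1 a7@(1,4):0 a8@(0,4):0 a9@(0,2):1 a10@(0,3):0
t=2: (unchanged — steady state)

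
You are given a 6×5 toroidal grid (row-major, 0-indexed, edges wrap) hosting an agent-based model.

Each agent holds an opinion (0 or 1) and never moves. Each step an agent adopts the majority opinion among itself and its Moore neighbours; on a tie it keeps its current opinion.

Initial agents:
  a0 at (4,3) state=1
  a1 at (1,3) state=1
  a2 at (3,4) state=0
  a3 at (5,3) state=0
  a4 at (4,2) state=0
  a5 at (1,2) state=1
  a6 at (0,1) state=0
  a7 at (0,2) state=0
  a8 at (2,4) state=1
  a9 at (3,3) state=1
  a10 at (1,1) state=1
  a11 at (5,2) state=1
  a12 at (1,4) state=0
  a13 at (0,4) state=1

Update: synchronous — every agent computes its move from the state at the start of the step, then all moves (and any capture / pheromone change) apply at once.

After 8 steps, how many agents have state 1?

t=1: a0@(4,3):1 a1@(1,3):1 a2@(3,4):1 a3@(5,3):0 a4@(4,2):1 a5@(1,2):1 a6@(0,1):1 a7@(0,2):1 a8@(2,4):1 a9@(3,3):1 a10@(1,1):1 a11@(5,2):0 a12@(1,4):1 a13@(0,4):1
t=2: a0@(4,3):1 a1@(1,3):1 a2@(3,4):1 a3@(5,3):1 a4@(4,2):1 a5@(1,2):1 a6@(0,1):1 a7@(0,2):1 a8@(2,4):1 a9@(3,3):1 a10@(1,1):1 a11@(5,2):1 a12@(1,4):1 a13@(0,4):1
t=3: (unchanged — steady state)

14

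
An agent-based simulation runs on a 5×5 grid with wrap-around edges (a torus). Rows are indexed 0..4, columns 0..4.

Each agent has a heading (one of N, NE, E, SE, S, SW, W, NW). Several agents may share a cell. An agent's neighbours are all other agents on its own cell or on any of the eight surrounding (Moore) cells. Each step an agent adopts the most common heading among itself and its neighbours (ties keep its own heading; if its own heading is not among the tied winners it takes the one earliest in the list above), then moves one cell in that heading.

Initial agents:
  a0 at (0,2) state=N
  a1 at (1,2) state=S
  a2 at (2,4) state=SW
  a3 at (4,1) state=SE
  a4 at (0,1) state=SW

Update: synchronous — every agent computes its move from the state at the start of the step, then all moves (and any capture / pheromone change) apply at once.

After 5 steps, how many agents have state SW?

t=1: a0@(4,2):N a1@(2,2):S a2@(3,3):SW a3@(0,2):SE a4@(1,0):SW
t=2: a0@(3,2):N a1@(3,2):S a2@(4,2):SW a3@(1,3):SE a4@(2,4):SW
t=3: a0@(2,2):N a1@(4,2):S a2@(0,1):SW a3@(2,4):SE a4@(3,3):SW
t=4: a0@(1,2):N a1@(0,1):SW a2@(1,0):SW a3@(3,0):SE a4@(4,2):SW
t=5: a0@(0,2):N a1@(1,0):SW a2@(2,4):SW a3@(4,1):SE a4@(0,1):SW

3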